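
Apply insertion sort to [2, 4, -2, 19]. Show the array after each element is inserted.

First element 2 is already 'sorted'
Insert 4: shifted 0 elements -> [2, 4, -2, 19]
Insert -2: shifted 2 elements -> [-2, 2, 4, 19]
Insert 19: shifted 0 elements -> [-2, 2, 4, 19]


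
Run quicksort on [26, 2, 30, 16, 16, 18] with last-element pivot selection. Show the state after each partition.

Partition 1: pivot=18 at index 3 -> [2, 16, 16, 18, 30, 26]
Partition 2: pivot=16 at index 2 -> [2, 16, 16, 18, 30, 26]
Partition 3: pivot=16 at index 1 -> [2, 16, 16, 18, 30, 26]
Partition 4: pivot=26 at index 4 -> [2, 16, 16, 18, 26, 30]


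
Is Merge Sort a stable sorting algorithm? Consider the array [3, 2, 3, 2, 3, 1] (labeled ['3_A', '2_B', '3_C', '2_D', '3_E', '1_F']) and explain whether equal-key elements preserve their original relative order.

Trace Merge Sort on the labeled array (the key is the number; the letter only tracks identity):
  Merge [2_B] + [3_C] -> [2_B, 3_C]
  Merge [3_A] + [2_B, 3_C] -> [2_B, 3_A, 3_C]
  Merge [3_E] + [1_F] -> [1_F, 3_E]
  Merge [2_D] + [1_F, 3_E] -> [1_F, 2_D, 3_E]
  Merge [2_B, 3_A, 3_C] + [1_F, 2_D, 3_E] -> [1_F, 2_B, 2_D, 3_A, 3_C, 3_E]
Final order: [1_F, 2_B, 2_D, 3_A, 3_C, 3_E]
Equal keys:
  value 2: originally 2_B, 2_D; after sorting 2_B, 2_D -> order preserved
  value 3: originally 3_A, 3_C, 3_E; after sorting 3_A, 3_C, 3_E -> order preserved
All equal keys kept their original relative order. Merge Sort is stable: when the heads of the two halves are equal the merge takes from the left half first.
Answer: Stable


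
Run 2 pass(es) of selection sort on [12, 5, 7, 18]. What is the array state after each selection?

Pass 1: Select minimum 5 at index 1, swap -> [5, 12, 7, 18]
Pass 2: Select minimum 7 at index 2, swap -> [5, 7, 12, 18]


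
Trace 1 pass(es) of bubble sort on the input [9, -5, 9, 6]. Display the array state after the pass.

After pass 1: [-5, 9, 6, 9] (2 swaps)
Total swaps: 2


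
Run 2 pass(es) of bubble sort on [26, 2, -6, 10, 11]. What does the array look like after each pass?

After pass 1: [2, -6, 10, 11, 26] (4 swaps)
After pass 2: [-6, 2, 10, 11, 26] (1 swaps)
Total swaps: 5


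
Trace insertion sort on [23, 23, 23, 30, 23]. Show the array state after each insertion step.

First element 23 is already 'sorted'
Insert 23: shifted 0 elements -> [23, 23, 23, 30, 23]
Insert 23: shifted 0 elements -> [23, 23, 23, 30, 23]
Insert 30: shifted 0 elements -> [23, 23, 23, 30, 23]
Insert 23: shifted 1 elements -> [23, 23, 23, 23, 30]


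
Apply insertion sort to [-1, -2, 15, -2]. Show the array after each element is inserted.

First element -1 is already 'sorted'
Insert -2: shifted 1 elements -> [-2, -1, 15, -2]
Insert 15: shifted 0 elements -> [-2, -1, 15, -2]
Insert -2: shifted 2 elements -> [-2, -2, -1, 15]


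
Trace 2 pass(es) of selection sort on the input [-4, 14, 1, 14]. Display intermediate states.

Pass 1: Select minimum -4 at index 0, swap -> [-4, 14, 1, 14]
Pass 2: Select minimum 1 at index 2, swap -> [-4, 1, 14, 14]


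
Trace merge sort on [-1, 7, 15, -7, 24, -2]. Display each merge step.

Divide and conquer:
  Merge [7] + [15] -> [7, 15]
  Merge [-1] + [7, 15] -> [-1, 7, 15]
  Merge [24] + [-2] -> [-2, 24]
  Merge [-7] + [-2, 24] -> [-7, -2, 24]
  Merge [-1, 7, 15] + [-7, -2, 24] -> [-7, -2, -1, 7, 15, 24]


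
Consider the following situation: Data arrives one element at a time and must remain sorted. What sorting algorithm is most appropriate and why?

Best choice: Insertion sort
Reason: Insertion sort naturally handles online/streaming input by inserting each new element into sorted position


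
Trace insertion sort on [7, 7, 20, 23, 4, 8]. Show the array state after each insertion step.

First element 7 is already 'sorted'
Insert 7: shifted 0 elements -> [7, 7, 20, 23, 4, 8]
Insert 20: shifted 0 elements -> [7, 7, 20, 23, 4, 8]
Insert 23: shifted 0 elements -> [7, 7, 20, 23, 4, 8]
Insert 4: shifted 4 elements -> [4, 7, 7, 20, 23, 8]
Insert 8: shifted 2 elements -> [4, 7, 7, 8, 20, 23]


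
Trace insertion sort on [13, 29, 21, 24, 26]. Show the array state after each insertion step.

First element 13 is already 'sorted'
Insert 29: shifted 0 elements -> [13, 29, 21, 24, 26]
Insert 21: shifted 1 elements -> [13, 21, 29, 24, 26]
Insert 24: shifted 1 elements -> [13, 21, 24, 29, 26]
Insert 26: shifted 1 elements -> [13, 21, 24, 26, 29]


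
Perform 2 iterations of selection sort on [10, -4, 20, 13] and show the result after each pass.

Pass 1: Select minimum -4 at index 1, swap -> [-4, 10, 20, 13]
Pass 2: Select minimum 10 at index 1, swap -> [-4, 10, 20, 13]


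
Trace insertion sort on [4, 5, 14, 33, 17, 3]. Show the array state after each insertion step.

First element 4 is already 'sorted'
Insert 5: shifted 0 elements -> [4, 5, 14, 33, 17, 3]
Insert 14: shifted 0 elements -> [4, 5, 14, 33, 17, 3]
Insert 33: shifted 0 elements -> [4, 5, 14, 33, 17, 3]
Insert 17: shifted 1 elements -> [4, 5, 14, 17, 33, 3]
Insert 3: shifted 5 elements -> [3, 4, 5, 14, 17, 33]


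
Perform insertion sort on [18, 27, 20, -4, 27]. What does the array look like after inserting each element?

First element 18 is already 'sorted'
Insert 27: shifted 0 elements -> [18, 27, 20, -4, 27]
Insert 20: shifted 1 elements -> [18, 20, 27, -4, 27]
Insert -4: shifted 3 elements -> [-4, 18, 20, 27, 27]
Insert 27: shifted 0 elements -> [-4, 18, 20, 27, 27]


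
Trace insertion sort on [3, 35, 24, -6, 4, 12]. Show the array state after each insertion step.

First element 3 is already 'sorted'
Insert 35: shifted 0 elements -> [3, 35, 24, -6, 4, 12]
Insert 24: shifted 1 elements -> [3, 24, 35, -6, 4, 12]
Insert -6: shifted 3 elements -> [-6, 3, 24, 35, 4, 12]
Insert 4: shifted 2 elements -> [-6, 3, 4, 24, 35, 12]
Insert 12: shifted 2 elements -> [-6, 3, 4, 12, 24, 35]


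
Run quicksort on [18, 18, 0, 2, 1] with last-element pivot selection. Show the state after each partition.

Partition 1: pivot=1 at index 1 -> [0, 1, 18, 2, 18]
Partition 2: pivot=18 at index 4 -> [0, 1, 18, 2, 18]
Partition 3: pivot=2 at index 2 -> [0, 1, 2, 18, 18]


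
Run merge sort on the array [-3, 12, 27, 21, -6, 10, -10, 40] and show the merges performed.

Divide and conquer:
  Merge [-3] + [12] -> [-3, 12]
  Merge [27] + [21] -> [21, 27]
  Merge [-3, 12] + [21, 27] -> [-3, 12, 21, 27]
  Merge [-6] + [10] -> [-6, 10]
  Merge [-10] + [40] -> [-10, 40]
  Merge [-6, 10] + [-10, 40] -> [-10, -6, 10, 40]
  Merge [-3, 12, 21, 27] + [-10, -6, 10, 40] -> [-10, -6, -3, 10, 12, 21, 27, 40]


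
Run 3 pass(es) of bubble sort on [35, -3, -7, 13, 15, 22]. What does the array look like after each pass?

After pass 1: [-3, -7, 13, 15, 22, 35] (5 swaps)
After pass 2: [-7, -3, 13, 15, 22, 35] (1 swaps)
After pass 3: [-7, -3, 13, 15, 22, 35] (0 swaps)
Total swaps: 6


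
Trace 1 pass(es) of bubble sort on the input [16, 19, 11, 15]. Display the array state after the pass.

After pass 1: [16, 11, 15, 19] (2 swaps)
Total swaps: 2


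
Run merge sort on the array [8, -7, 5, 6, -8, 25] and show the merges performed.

Divide and conquer:
  Merge [-7] + [5] -> [-7, 5]
  Merge [8] + [-7, 5] -> [-7, 5, 8]
  Merge [-8] + [25] -> [-8, 25]
  Merge [6] + [-8, 25] -> [-8, 6, 25]
  Merge [-7, 5, 8] + [-8, 6, 25] -> [-8, -7, 5, 6, 8, 25]


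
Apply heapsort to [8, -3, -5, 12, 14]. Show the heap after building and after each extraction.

Build heap: [14, 12, -5, 8, -3]
Extract 14: [12, 8, -5, -3, 14]
Extract 12: [8, -3, -5, 12, 14]
Extract 8: [-3, -5, 8, 12, 14]
Extract -3: [-5, -3, 8, 12, 14]


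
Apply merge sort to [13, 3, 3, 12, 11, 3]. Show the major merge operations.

Divide and conquer:
  Merge [3] + [3] -> [3, 3]
  Merge [13] + [3, 3] -> [3, 3, 13]
  Merge [11] + [3] -> [3, 11]
  Merge [12] + [3, 11] -> [3, 11, 12]
  Merge [3, 3, 13] + [3, 11, 12] -> [3, 3, 3, 11, 12, 13]


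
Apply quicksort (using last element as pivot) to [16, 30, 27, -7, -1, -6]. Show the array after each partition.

Partition 1: pivot=-6 at index 1 -> [-7, -6, 27, 16, -1, 30]
Partition 2: pivot=30 at index 5 -> [-7, -6, 27, 16, -1, 30]
Partition 3: pivot=-1 at index 2 -> [-7, -6, -1, 16, 27, 30]
Partition 4: pivot=27 at index 4 -> [-7, -6, -1, 16, 27, 30]


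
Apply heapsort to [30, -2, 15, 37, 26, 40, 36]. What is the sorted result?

Build heap: [40, 37, 36, -2, 26, 15, 30]
Extract 40: [37, 30, 36, -2, 26, 15, 40]
Extract 37: [36, 30, 15, -2, 26, 37, 40]
Extract 36: [30, 26, 15, -2, 36, 37, 40]
Extract 30: [26, -2, 15, 30, 36, 37, 40]
Extract 26: [15, -2, 26, 30, 36, 37, 40]
Extract 15: [-2, 15, 26, 30, 36, 37, 40]


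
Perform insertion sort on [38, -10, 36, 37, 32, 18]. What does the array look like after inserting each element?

First element 38 is already 'sorted'
Insert -10: shifted 1 elements -> [-10, 38, 36, 37, 32, 18]
Insert 36: shifted 1 elements -> [-10, 36, 38, 37, 32, 18]
Insert 37: shifted 1 elements -> [-10, 36, 37, 38, 32, 18]
Insert 32: shifted 3 elements -> [-10, 32, 36, 37, 38, 18]
Insert 18: shifted 4 elements -> [-10, 18, 32, 36, 37, 38]


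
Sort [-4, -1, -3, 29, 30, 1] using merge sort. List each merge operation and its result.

Divide and conquer:
  Merge [-1] + [-3] -> [-3, -1]
  Merge [-4] + [-3, -1] -> [-4, -3, -1]
  Merge [30] + [1] -> [1, 30]
  Merge [29] + [1, 30] -> [1, 29, 30]
  Merge [-4, -3, -1] + [1, 29, 30] -> [-4, -3, -1, 1, 29, 30]


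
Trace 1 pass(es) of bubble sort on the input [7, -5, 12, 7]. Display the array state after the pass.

After pass 1: [-5, 7, 7, 12] (2 swaps)
Total swaps: 2


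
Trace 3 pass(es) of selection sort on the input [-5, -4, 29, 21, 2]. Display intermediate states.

Pass 1: Select minimum -5 at index 0, swap -> [-5, -4, 29, 21, 2]
Pass 2: Select minimum -4 at index 1, swap -> [-5, -4, 29, 21, 2]
Pass 3: Select minimum 2 at index 4, swap -> [-5, -4, 2, 21, 29]


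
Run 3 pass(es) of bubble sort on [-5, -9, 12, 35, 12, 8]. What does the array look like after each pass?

After pass 1: [-9, -5, 12, 12, 8, 35] (3 swaps)
After pass 2: [-9, -5, 12, 8, 12, 35] (1 swaps)
After pass 3: [-9, -5, 8, 12, 12, 35] (1 swaps)
Total swaps: 5


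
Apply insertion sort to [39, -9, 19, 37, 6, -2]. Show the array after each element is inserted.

First element 39 is already 'sorted'
Insert -9: shifted 1 elements -> [-9, 39, 19, 37, 6, -2]
Insert 19: shifted 1 elements -> [-9, 19, 39, 37, 6, -2]
Insert 37: shifted 1 elements -> [-9, 19, 37, 39, 6, -2]
Insert 6: shifted 3 elements -> [-9, 6, 19, 37, 39, -2]
Insert -2: shifted 4 elements -> [-9, -2, 6, 19, 37, 39]


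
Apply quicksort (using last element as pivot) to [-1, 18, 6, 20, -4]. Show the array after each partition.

Partition 1: pivot=-4 at index 0 -> [-4, 18, 6, 20, -1]
Partition 2: pivot=-1 at index 1 -> [-4, -1, 6, 20, 18]
Partition 3: pivot=18 at index 3 -> [-4, -1, 6, 18, 20]


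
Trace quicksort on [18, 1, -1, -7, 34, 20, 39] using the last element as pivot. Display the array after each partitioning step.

Partition 1: pivot=39 at index 6 -> [18, 1, -1, -7, 34, 20, 39]
Partition 2: pivot=20 at index 4 -> [18, 1, -1, -7, 20, 34, 39]
Partition 3: pivot=-7 at index 0 -> [-7, 1, -1, 18, 20, 34, 39]
Partition 4: pivot=18 at index 3 -> [-7, 1, -1, 18, 20, 34, 39]
Partition 5: pivot=-1 at index 1 -> [-7, -1, 1, 18, 20, 34, 39]


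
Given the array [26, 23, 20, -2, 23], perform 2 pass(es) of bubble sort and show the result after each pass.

After pass 1: [23, 20, -2, 23, 26] (4 swaps)
After pass 2: [20, -2, 23, 23, 26] (2 swaps)
Total swaps: 6


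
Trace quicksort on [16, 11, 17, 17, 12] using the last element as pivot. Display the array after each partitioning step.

Partition 1: pivot=12 at index 1 -> [11, 12, 17, 17, 16]
Partition 2: pivot=16 at index 2 -> [11, 12, 16, 17, 17]
Partition 3: pivot=17 at index 4 -> [11, 12, 16, 17, 17]


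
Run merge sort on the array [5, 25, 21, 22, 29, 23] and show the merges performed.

Divide and conquer:
  Merge [25] + [21] -> [21, 25]
  Merge [5] + [21, 25] -> [5, 21, 25]
  Merge [29] + [23] -> [23, 29]
  Merge [22] + [23, 29] -> [22, 23, 29]
  Merge [5, 21, 25] + [22, 23, 29] -> [5, 21, 22, 23, 25, 29]


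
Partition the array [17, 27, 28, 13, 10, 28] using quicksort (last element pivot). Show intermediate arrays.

Partition 1: pivot=28 at index 5 -> [17, 27, 28, 13, 10, 28]
Partition 2: pivot=10 at index 0 -> [10, 27, 28, 13, 17, 28]
Partition 3: pivot=17 at index 2 -> [10, 13, 17, 27, 28, 28]
Partition 4: pivot=28 at index 4 -> [10, 13, 17, 27, 28, 28]


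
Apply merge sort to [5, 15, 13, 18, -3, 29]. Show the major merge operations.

Divide and conquer:
  Merge [15] + [13] -> [13, 15]
  Merge [5] + [13, 15] -> [5, 13, 15]
  Merge [-3] + [29] -> [-3, 29]
  Merge [18] + [-3, 29] -> [-3, 18, 29]
  Merge [5, 13, 15] + [-3, 18, 29] -> [-3, 5, 13, 15, 18, 29]


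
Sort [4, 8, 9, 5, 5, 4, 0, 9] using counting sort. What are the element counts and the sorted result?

Count array: [1, 0, 0, 0, 2, 2, 0, 0, 1, 2]
(count[i] = number of elements equal to i)
Cumulative count: [1, 1, 1, 1, 3, 5, 5, 5, 6, 8]
Sorted: [0, 4, 4, 5, 5, 8, 9, 9]


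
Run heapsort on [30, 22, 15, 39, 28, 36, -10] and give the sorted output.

Build heap: [39, 30, 36, 22, 28, 15, -10]
Extract 39: [36, 30, 15, 22, 28, -10, 39]
Extract 36: [30, 28, 15, 22, -10, 36, 39]
Extract 30: [28, 22, 15, -10, 30, 36, 39]
Extract 28: [22, -10, 15, 28, 30, 36, 39]
Extract 22: [15, -10, 22, 28, 30, 36, 39]
Extract 15: [-10, 15, 22, 28, 30, 36, 39]


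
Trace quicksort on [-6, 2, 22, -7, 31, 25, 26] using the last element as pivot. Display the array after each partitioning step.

Partition 1: pivot=26 at index 5 -> [-6, 2, 22, -7, 25, 26, 31]
Partition 2: pivot=25 at index 4 -> [-6, 2, 22, -7, 25, 26, 31]
Partition 3: pivot=-7 at index 0 -> [-7, 2, 22, -6, 25, 26, 31]
Partition 4: pivot=-6 at index 1 -> [-7, -6, 22, 2, 25, 26, 31]
Partition 5: pivot=2 at index 2 -> [-7, -6, 2, 22, 25, 26, 31]


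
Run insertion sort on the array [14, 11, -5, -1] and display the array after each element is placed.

First element 14 is already 'sorted'
Insert 11: shifted 1 elements -> [11, 14, -5, -1]
Insert -5: shifted 2 elements -> [-5, 11, 14, -1]
Insert -1: shifted 2 elements -> [-5, -1, 11, 14]


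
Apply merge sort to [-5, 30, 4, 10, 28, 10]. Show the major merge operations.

Divide and conquer:
  Merge [30] + [4] -> [4, 30]
  Merge [-5] + [4, 30] -> [-5, 4, 30]
  Merge [28] + [10] -> [10, 28]
  Merge [10] + [10, 28] -> [10, 10, 28]
  Merge [-5, 4, 30] + [10, 10, 28] -> [-5, 4, 10, 10, 28, 30]


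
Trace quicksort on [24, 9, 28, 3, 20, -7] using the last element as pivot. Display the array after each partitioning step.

Partition 1: pivot=-7 at index 0 -> [-7, 9, 28, 3, 20, 24]
Partition 2: pivot=24 at index 4 -> [-7, 9, 3, 20, 24, 28]
Partition 3: pivot=20 at index 3 -> [-7, 9, 3, 20, 24, 28]
Partition 4: pivot=3 at index 1 -> [-7, 3, 9, 20, 24, 28]


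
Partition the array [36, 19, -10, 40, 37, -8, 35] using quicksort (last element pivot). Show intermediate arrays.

Partition 1: pivot=35 at index 3 -> [19, -10, -8, 35, 37, 36, 40]
Partition 2: pivot=-8 at index 1 -> [-10, -8, 19, 35, 37, 36, 40]
Partition 3: pivot=40 at index 6 -> [-10, -8, 19, 35, 37, 36, 40]
Partition 4: pivot=36 at index 4 -> [-10, -8, 19, 35, 36, 37, 40]


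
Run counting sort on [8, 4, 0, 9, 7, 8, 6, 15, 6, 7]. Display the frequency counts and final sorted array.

Count array: [1, 0, 0, 0, 1, 0, 2, 2, 2, 1, 0, 0, 0, 0, 0, 1]
(count[i] = number of elements equal to i)
Cumulative count: [1, 1, 1, 1, 2, 2, 4, 6, 8, 9, 9, 9, 9, 9, 9, 10]
Sorted: [0, 4, 6, 6, 7, 7, 8, 8, 9, 15]


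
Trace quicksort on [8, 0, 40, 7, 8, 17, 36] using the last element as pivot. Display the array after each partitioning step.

Partition 1: pivot=36 at index 5 -> [8, 0, 7, 8, 17, 36, 40]
Partition 2: pivot=17 at index 4 -> [8, 0, 7, 8, 17, 36, 40]
Partition 3: pivot=8 at index 3 -> [8, 0, 7, 8, 17, 36, 40]
Partition 4: pivot=7 at index 1 -> [0, 7, 8, 8, 17, 36, 40]


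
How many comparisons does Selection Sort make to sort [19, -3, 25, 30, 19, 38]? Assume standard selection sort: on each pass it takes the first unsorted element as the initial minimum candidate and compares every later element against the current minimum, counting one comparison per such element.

Pass 1: scan indices 1..5 for the minimum = 5 comparison(s); min is -3, place at index 0 -> [-3, 19, 25, 30, 19, 38]
Pass 2: scan indices 2..5 for the minimum = 4 comparison(s); min is 19, place at index 1 -> [-3, 19, 25, 30, 19, 38]
Pass 3: scan indices 3..5 for the minimum = 3 comparison(s); min is 19, place at index 2 -> [-3, 19, 19, 30, 25, 38]
Pass 4: scan indices 4..5 for the minimum = 2 comparison(s); min is 25, place at index 3 -> [-3, 19, 19, 25, 30, 38]
Pass 5: scan indices 5..5 for the minimum = 1 comparison(s); min is 30, place at index 4 -> [-3, 19, 19, 25, 30, 38]
Selection sort always scans the whole unsorted suffix, so the count is (n-1) + (n-2) + ... + 1 = n(n-1)/2 = 6*5/2 = 15 regardless of the input order.
Total comparisons: 5 + 4 + 3 + 2 + 1 = 15


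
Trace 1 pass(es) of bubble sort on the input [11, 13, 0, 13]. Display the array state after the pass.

After pass 1: [11, 0, 13, 13] (1 swaps)
Total swaps: 1


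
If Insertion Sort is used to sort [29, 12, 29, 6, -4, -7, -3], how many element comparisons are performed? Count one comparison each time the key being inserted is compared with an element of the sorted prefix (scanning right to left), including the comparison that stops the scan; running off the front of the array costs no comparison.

Insert 12: 29 > 12 (shift), reached front = 1 comparison(s) -> [12, 29, 29, 6, -4, -7, -3]
Insert 29: 29 <= 29 (stop) = 1 comparison(s) -> [12, 29, 29, 6, -4, -7, -3]
Insert 6: 29 > 6 (shift), 29 > 6 (shift), 12 > 6 (shift), reached front = 3 comparison(s) -> [6, 12, 29, 29, -4, -7, -3]
Insert -4: 29 > -4 (shift), 29 > -4 (shift), 12 > -4 (shift), 6 > -4 (shift), reached front = 4 comparison(s) -> [-4, 6, 12, 29, 29, -7, -3]
Insert -7: 29 > -7 (shift), 29 > -7 (shift), 12 > -7 (shift), 6 > -7 (shift), -4 > -7 (shift), reached front = 5 comparison(s) -> [-7, -4, 6, 12, 29, 29, -3]
Insert -3: 29 > -3 (shift), 29 > -3 (shift), 12 > -3 (shift), 6 > -3 (shift), -4 <= -3 (stop) = 5 comparison(s) -> [-7, -4, -3, 6, 12, 29, 29]
Total comparisons: 1 + 1 + 3 + 4 + 5 + 5 = 19


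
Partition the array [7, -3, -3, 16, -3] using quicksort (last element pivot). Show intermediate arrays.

Partition 1: pivot=-3 at index 2 -> [-3, -3, -3, 16, 7]
Partition 2: pivot=-3 at index 1 -> [-3, -3, -3, 16, 7]
Partition 3: pivot=7 at index 3 -> [-3, -3, -3, 7, 16]


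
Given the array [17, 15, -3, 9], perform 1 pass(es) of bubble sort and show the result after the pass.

After pass 1: [15, -3, 9, 17] (3 swaps)
Total swaps: 3


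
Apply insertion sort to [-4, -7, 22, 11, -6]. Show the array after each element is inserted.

First element -4 is already 'sorted'
Insert -7: shifted 1 elements -> [-7, -4, 22, 11, -6]
Insert 22: shifted 0 elements -> [-7, -4, 22, 11, -6]
Insert 11: shifted 1 elements -> [-7, -4, 11, 22, -6]
Insert -6: shifted 3 elements -> [-7, -6, -4, 11, 22]


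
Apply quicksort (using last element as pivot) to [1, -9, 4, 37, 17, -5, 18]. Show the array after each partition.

Partition 1: pivot=18 at index 5 -> [1, -9, 4, 17, -5, 18, 37]
Partition 2: pivot=-5 at index 1 -> [-9, -5, 4, 17, 1, 18, 37]
Partition 3: pivot=1 at index 2 -> [-9, -5, 1, 17, 4, 18, 37]
Partition 4: pivot=4 at index 3 -> [-9, -5, 1, 4, 17, 18, 37]


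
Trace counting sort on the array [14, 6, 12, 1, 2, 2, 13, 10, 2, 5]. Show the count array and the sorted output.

Count array: [0, 1, 3, 0, 0, 1, 1, 0, 0, 0, 1, 0, 1, 1, 1]
(count[i] = number of elements equal to i)
Cumulative count: [0, 1, 4, 4, 4, 5, 6, 6, 6, 6, 7, 7, 8, 9, 10]
Sorted: [1, 2, 2, 2, 5, 6, 10, 12, 13, 14]


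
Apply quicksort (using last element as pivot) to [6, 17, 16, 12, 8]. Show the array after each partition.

Partition 1: pivot=8 at index 1 -> [6, 8, 16, 12, 17]
Partition 2: pivot=17 at index 4 -> [6, 8, 16, 12, 17]
Partition 3: pivot=12 at index 2 -> [6, 8, 12, 16, 17]


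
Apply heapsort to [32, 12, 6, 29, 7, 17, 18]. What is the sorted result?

Build heap: [32, 29, 18, 12, 7, 17, 6]
Extract 32: [29, 12, 18, 6, 7, 17, 32]
Extract 29: [18, 12, 17, 6, 7, 29, 32]
Extract 18: [17, 12, 7, 6, 18, 29, 32]
Extract 17: [12, 6, 7, 17, 18, 29, 32]
Extract 12: [7, 6, 12, 17, 18, 29, 32]
Extract 7: [6, 7, 12, 17, 18, 29, 32]


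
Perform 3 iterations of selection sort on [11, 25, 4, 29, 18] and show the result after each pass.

Pass 1: Select minimum 4 at index 2, swap -> [4, 25, 11, 29, 18]
Pass 2: Select minimum 11 at index 2, swap -> [4, 11, 25, 29, 18]
Pass 3: Select minimum 18 at index 4, swap -> [4, 11, 18, 29, 25]


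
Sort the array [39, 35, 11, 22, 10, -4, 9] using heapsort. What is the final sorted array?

Build heap: [39, 35, 11, 22, 10, -4, 9]
Extract 39: [35, 22, 11, 9, 10, -4, 39]
Extract 35: [22, 10, 11, 9, -4, 35, 39]
Extract 22: [11, 10, -4, 9, 22, 35, 39]
Extract 11: [10, 9, -4, 11, 22, 35, 39]
Extract 10: [9, -4, 10, 11, 22, 35, 39]
Extract 9: [-4, 9, 10, 11, 22, 35, 39]


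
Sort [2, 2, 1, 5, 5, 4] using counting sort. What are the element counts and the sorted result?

Count array: [0, 1, 2, 0, 1, 2]
(count[i] = number of elements equal to i)
Cumulative count: [0, 1, 3, 3, 4, 6]
Sorted: [1, 2, 2, 4, 5, 5]


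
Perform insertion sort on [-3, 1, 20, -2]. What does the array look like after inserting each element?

First element -3 is already 'sorted'
Insert 1: shifted 0 elements -> [-3, 1, 20, -2]
Insert 20: shifted 0 elements -> [-3, 1, 20, -2]
Insert -2: shifted 2 elements -> [-3, -2, 1, 20]


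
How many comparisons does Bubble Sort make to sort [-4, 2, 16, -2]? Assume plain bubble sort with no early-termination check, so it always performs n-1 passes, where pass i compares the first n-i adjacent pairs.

Pass 1: compare adjacent pairs (0,1)..(2,3) = 3 comparison(s), 1 swap(s) -> [-4, 2, -2, 16]
Pass 2: compare adjacent pairs (0,1)..(1,2) = 2 comparison(s), 1 swap(s) -> [-4, -2, 2, 16]
Pass 3: compare adjacent pairs (0,1)..(0,1) = 1 comparison(s), 0 swap(s) -> [-4, -2, 2, 16]
Total comparisons: 3 + 2 + 1 = 6


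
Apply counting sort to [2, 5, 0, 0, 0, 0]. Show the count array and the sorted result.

Count array: [4, 0, 1, 0, 0, 1]
(count[i] = number of elements equal to i)
Cumulative count: [4, 4, 5, 5, 5, 6]
Sorted: [0, 0, 0, 0, 2, 5]


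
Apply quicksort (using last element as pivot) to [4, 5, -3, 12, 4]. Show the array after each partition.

Partition 1: pivot=4 at index 2 -> [4, -3, 4, 12, 5]
Partition 2: pivot=-3 at index 0 -> [-3, 4, 4, 12, 5]
Partition 3: pivot=5 at index 3 -> [-3, 4, 4, 5, 12]


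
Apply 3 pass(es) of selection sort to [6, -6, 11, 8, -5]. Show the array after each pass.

Pass 1: Select minimum -6 at index 1, swap -> [-6, 6, 11, 8, -5]
Pass 2: Select minimum -5 at index 4, swap -> [-6, -5, 11, 8, 6]
Pass 3: Select minimum 6 at index 4, swap -> [-6, -5, 6, 8, 11]


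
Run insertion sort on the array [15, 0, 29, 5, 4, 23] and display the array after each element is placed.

First element 15 is already 'sorted'
Insert 0: shifted 1 elements -> [0, 15, 29, 5, 4, 23]
Insert 29: shifted 0 elements -> [0, 15, 29, 5, 4, 23]
Insert 5: shifted 2 elements -> [0, 5, 15, 29, 4, 23]
Insert 4: shifted 3 elements -> [0, 4, 5, 15, 29, 23]
Insert 23: shifted 1 elements -> [0, 4, 5, 15, 23, 29]


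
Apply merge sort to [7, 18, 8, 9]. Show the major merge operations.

Divide and conquer:
  Merge [7] + [18] -> [7, 18]
  Merge [8] + [9] -> [8, 9]
  Merge [7, 18] + [8, 9] -> [7, 8, 9, 18]


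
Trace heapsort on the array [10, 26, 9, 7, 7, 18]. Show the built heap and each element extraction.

Build heap: [26, 10, 18, 7, 7, 9]
Extract 26: [18, 10, 9, 7, 7, 26]
Extract 18: [10, 7, 9, 7, 18, 26]
Extract 10: [9, 7, 7, 10, 18, 26]
Extract 9: [7, 7, 9, 10, 18, 26]
Extract 7: [7, 7, 9, 10, 18, 26]


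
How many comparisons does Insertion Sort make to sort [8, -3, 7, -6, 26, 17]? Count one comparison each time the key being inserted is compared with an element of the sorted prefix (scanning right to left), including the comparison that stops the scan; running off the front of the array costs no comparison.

Insert -3: 8 > -3 (shift), reached front = 1 comparison(s) -> [-3, 8, 7, -6, 26, 17]
Insert 7: 8 > 7 (shift), -3 <= 7 (stop) = 2 comparison(s) -> [-3, 7, 8, -6, 26, 17]
Insert -6: 8 > -6 (shift), 7 > -6 (shift), -3 > -6 (shift), reached front = 3 comparison(s) -> [-6, -3, 7, 8, 26, 17]
Insert 26: 8 <= 26 (stop) = 1 comparison(s) -> [-6, -3, 7, 8, 26, 17]
Insert 17: 26 > 17 (shift), 8 <= 17 (stop) = 2 comparison(s) -> [-6, -3, 7, 8, 17, 26]
Total comparisons: 1 + 2 + 3 + 1 + 2 = 9


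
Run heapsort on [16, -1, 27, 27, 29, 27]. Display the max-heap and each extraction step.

Build heap: [29, 27, 27, 16, -1, 27]
Extract 29: [27, 27, 27, 16, -1, 29]
Extract 27: [27, 16, 27, -1, 27, 29]
Extract 27: [27, 16, -1, 27, 27, 29]
Extract 27: [16, -1, 27, 27, 27, 29]
Extract 16: [-1, 16, 27, 27, 27, 29]


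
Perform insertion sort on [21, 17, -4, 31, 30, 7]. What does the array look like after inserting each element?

First element 21 is already 'sorted'
Insert 17: shifted 1 elements -> [17, 21, -4, 31, 30, 7]
Insert -4: shifted 2 elements -> [-4, 17, 21, 31, 30, 7]
Insert 31: shifted 0 elements -> [-4, 17, 21, 31, 30, 7]
Insert 30: shifted 1 elements -> [-4, 17, 21, 30, 31, 7]
Insert 7: shifted 4 elements -> [-4, 7, 17, 21, 30, 31]


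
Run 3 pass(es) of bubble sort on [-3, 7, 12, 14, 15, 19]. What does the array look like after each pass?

After pass 1: [-3, 7, 12, 14, 15, 19] (0 swaps)
After pass 2: [-3, 7, 12, 14, 15, 19] (0 swaps)
After pass 3: [-3, 7, 12, 14, 15, 19] (0 swaps)
Total swaps: 0


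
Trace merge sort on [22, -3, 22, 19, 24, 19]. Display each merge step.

Divide and conquer:
  Merge [-3] + [22] -> [-3, 22]
  Merge [22] + [-3, 22] -> [-3, 22, 22]
  Merge [24] + [19] -> [19, 24]
  Merge [19] + [19, 24] -> [19, 19, 24]
  Merge [-3, 22, 22] + [19, 19, 24] -> [-3, 19, 19, 22, 22, 24]


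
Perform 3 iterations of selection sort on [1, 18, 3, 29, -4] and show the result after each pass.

Pass 1: Select minimum -4 at index 4, swap -> [-4, 18, 3, 29, 1]
Pass 2: Select minimum 1 at index 4, swap -> [-4, 1, 3, 29, 18]
Pass 3: Select minimum 3 at index 2, swap -> [-4, 1, 3, 29, 18]


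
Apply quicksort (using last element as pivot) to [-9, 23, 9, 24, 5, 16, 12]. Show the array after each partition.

Partition 1: pivot=12 at index 3 -> [-9, 9, 5, 12, 23, 16, 24]
Partition 2: pivot=5 at index 1 -> [-9, 5, 9, 12, 23, 16, 24]
Partition 3: pivot=24 at index 6 -> [-9, 5, 9, 12, 23, 16, 24]
Partition 4: pivot=16 at index 4 -> [-9, 5, 9, 12, 16, 23, 24]


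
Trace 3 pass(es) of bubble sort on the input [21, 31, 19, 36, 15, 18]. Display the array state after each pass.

After pass 1: [21, 19, 31, 15, 18, 36] (3 swaps)
After pass 2: [19, 21, 15, 18, 31, 36] (3 swaps)
After pass 3: [19, 15, 18, 21, 31, 36] (2 swaps)
Total swaps: 8


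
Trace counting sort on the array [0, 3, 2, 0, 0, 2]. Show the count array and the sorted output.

Count array: [3, 0, 2, 1]
(count[i] = number of elements equal to i)
Cumulative count: [3, 3, 5, 6]
Sorted: [0, 0, 0, 2, 2, 3]


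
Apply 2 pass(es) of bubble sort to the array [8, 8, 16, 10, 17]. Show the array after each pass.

After pass 1: [8, 8, 10, 16, 17] (1 swaps)
After pass 2: [8, 8, 10, 16, 17] (0 swaps)
Total swaps: 1


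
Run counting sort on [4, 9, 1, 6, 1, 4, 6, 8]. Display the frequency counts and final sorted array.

Count array: [0, 2, 0, 0, 2, 0, 2, 0, 1, 1]
(count[i] = number of elements equal to i)
Cumulative count: [0, 2, 2, 2, 4, 4, 6, 6, 7, 8]
Sorted: [1, 1, 4, 4, 6, 6, 8, 9]


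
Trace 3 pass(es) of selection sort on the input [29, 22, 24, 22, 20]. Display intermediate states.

Pass 1: Select minimum 20 at index 4, swap -> [20, 22, 24, 22, 29]
Pass 2: Select minimum 22 at index 1, swap -> [20, 22, 24, 22, 29]
Pass 3: Select minimum 22 at index 3, swap -> [20, 22, 22, 24, 29]


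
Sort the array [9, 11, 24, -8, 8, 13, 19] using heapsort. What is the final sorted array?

Build heap: [24, 11, 19, -8, 8, 13, 9]
Extract 24: [19, 11, 13, -8, 8, 9, 24]
Extract 19: [13, 11, 9, -8, 8, 19, 24]
Extract 13: [11, 8, 9, -8, 13, 19, 24]
Extract 11: [9, 8, -8, 11, 13, 19, 24]
Extract 9: [8, -8, 9, 11, 13, 19, 24]
Extract 8: [-8, 8, 9, 11, 13, 19, 24]


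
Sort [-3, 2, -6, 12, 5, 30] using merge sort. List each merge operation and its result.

Divide and conquer:
  Merge [2] + [-6] -> [-6, 2]
  Merge [-3] + [-6, 2] -> [-6, -3, 2]
  Merge [5] + [30] -> [5, 30]
  Merge [12] + [5, 30] -> [5, 12, 30]
  Merge [-6, -3, 2] + [5, 12, 30] -> [-6, -3, 2, 5, 12, 30]


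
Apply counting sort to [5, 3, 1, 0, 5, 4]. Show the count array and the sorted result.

Count array: [1, 1, 0, 1, 1, 2]
(count[i] = number of elements equal to i)
Cumulative count: [1, 2, 2, 3, 4, 6]
Sorted: [0, 1, 3, 4, 5, 5]


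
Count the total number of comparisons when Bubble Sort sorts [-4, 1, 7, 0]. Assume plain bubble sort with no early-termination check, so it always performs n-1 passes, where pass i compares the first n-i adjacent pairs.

Pass 1: compare adjacent pairs (0,1)..(2,3) = 3 comparison(s), 1 swap(s) -> [-4, 1, 0, 7]
Pass 2: compare adjacent pairs (0,1)..(1,2) = 2 comparison(s), 1 swap(s) -> [-4, 0, 1, 7]
Pass 3: compare adjacent pairs (0,1)..(0,1) = 1 comparison(s), 0 swap(s) -> [-4, 0, 1, 7]
Total comparisons: 3 + 2 + 1 = 6


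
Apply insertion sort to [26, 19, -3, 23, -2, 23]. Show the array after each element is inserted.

First element 26 is already 'sorted'
Insert 19: shifted 1 elements -> [19, 26, -3, 23, -2, 23]
Insert -3: shifted 2 elements -> [-3, 19, 26, 23, -2, 23]
Insert 23: shifted 1 elements -> [-3, 19, 23, 26, -2, 23]
Insert -2: shifted 3 elements -> [-3, -2, 19, 23, 26, 23]
Insert 23: shifted 1 elements -> [-3, -2, 19, 23, 23, 26]


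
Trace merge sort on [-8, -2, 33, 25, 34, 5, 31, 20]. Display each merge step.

Divide and conquer:
  Merge [-8] + [-2] -> [-8, -2]
  Merge [33] + [25] -> [25, 33]
  Merge [-8, -2] + [25, 33] -> [-8, -2, 25, 33]
  Merge [34] + [5] -> [5, 34]
  Merge [31] + [20] -> [20, 31]
  Merge [5, 34] + [20, 31] -> [5, 20, 31, 34]
  Merge [-8, -2, 25, 33] + [5, 20, 31, 34] -> [-8, -2, 5, 20, 25, 31, 33, 34]


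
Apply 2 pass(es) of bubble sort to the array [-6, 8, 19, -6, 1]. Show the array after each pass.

After pass 1: [-6, 8, -6, 1, 19] (2 swaps)
After pass 2: [-6, -6, 1, 8, 19] (2 swaps)
Total swaps: 4


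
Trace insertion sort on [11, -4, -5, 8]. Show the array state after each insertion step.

First element 11 is already 'sorted'
Insert -4: shifted 1 elements -> [-4, 11, -5, 8]
Insert -5: shifted 2 elements -> [-5, -4, 11, 8]
Insert 8: shifted 1 elements -> [-5, -4, 8, 11]


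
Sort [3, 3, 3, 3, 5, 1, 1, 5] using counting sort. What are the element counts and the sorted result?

Count array: [0, 2, 0, 4, 0, 2]
(count[i] = number of elements equal to i)
Cumulative count: [0, 2, 2, 6, 6, 8]
Sorted: [1, 1, 3, 3, 3, 3, 5, 5]


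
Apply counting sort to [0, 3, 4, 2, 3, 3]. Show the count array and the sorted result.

Count array: [1, 0, 1, 3, 1]
(count[i] = number of elements equal to i)
Cumulative count: [1, 1, 2, 5, 6]
Sorted: [0, 2, 3, 3, 3, 4]


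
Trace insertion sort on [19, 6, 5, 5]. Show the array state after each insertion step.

First element 19 is already 'sorted'
Insert 6: shifted 1 elements -> [6, 19, 5, 5]
Insert 5: shifted 2 elements -> [5, 6, 19, 5]
Insert 5: shifted 2 elements -> [5, 5, 6, 19]


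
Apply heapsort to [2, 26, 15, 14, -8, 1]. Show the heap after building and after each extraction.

Build heap: [26, 14, 15, 2, -8, 1]
Extract 26: [15, 14, 1, 2, -8, 26]
Extract 15: [14, 2, 1, -8, 15, 26]
Extract 14: [2, -8, 1, 14, 15, 26]
Extract 2: [1, -8, 2, 14, 15, 26]
Extract 1: [-8, 1, 2, 14, 15, 26]


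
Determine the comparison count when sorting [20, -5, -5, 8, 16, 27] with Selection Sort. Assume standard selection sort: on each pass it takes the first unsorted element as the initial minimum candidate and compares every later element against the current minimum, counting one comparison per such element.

Pass 1: scan indices 1..5 for the minimum = 5 comparison(s); min is -5, place at index 0 -> [-5, 20, -5, 8, 16, 27]
Pass 2: scan indices 2..5 for the minimum = 4 comparison(s); min is -5, place at index 1 -> [-5, -5, 20, 8, 16, 27]
Pass 3: scan indices 3..5 for the minimum = 3 comparison(s); min is 8, place at index 2 -> [-5, -5, 8, 20, 16, 27]
Pass 4: scan indices 4..5 for the minimum = 2 comparison(s); min is 16, place at index 3 -> [-5, -5, 8, 16, 20, 27]
Pass 5: scan indices 5..5 for the minimum = 1 comparison(s); min is 20, place at index 4 -> [-5, -5, 8, 16, 20, 27]
Selection sort always scans the whole unsorted suffix, so the count is (n-1) + (n-2) + ... + 1 = n(n-1)/2 = 6*5/2 = 15 regardless of the input order.
Total comparisons: 5 + 4 + 3 + 2 + 1 = 15


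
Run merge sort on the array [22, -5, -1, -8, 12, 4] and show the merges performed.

Divide and conquer:
  Merge [-5] + [-1] -> [-5, -1]
  Merge [22] + [-5, -1] -> [-5, -1, 22]
  Merge [12] + [4] -> [4, 12]
  Merge [-8] + [4, 12] -> [-8, 4, 12]
  Merge [-5, -1, 22] + [-8, 4, 12] -> [-8, -5, -1, 4, 12, 22]


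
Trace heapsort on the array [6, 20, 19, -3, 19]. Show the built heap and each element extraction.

Build heap: [20, 19, 19, -3, 6]
Extract 20: [19, 6, 19, -3, 20]
Extract 19: [19, 6, -3, 19, 20]
Extract 19: [6, -3, 19, 19, 20]
Extract 6: [-3, 6, 19, 19, 20]


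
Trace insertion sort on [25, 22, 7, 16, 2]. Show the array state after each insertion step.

First element 25 is already 'sorted'
Insert 22: shifted 1 elements -> [22, 25, 7, 16, 2]
Insert 7: shifted 2 elements -> [7, 22, 25, 16, 2]
Insert 16: shifted 2 elements -> [7, 16, 22, 25, 2]
Insert 2: shifted 4 elements -> [2, 7, 16, 22, 25]


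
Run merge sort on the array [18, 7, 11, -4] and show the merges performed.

Divide and conquer:
  Merge [18] + [7] -> [7, 18]
  Merge [11] + [-4] -> [-4, 11]
  Merge [7, 18] + [-4, 11] -> [-4, 7, 11, 18]


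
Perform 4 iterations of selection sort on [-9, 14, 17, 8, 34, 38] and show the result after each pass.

Pass 1: Select minimum -9 at index 0, swap -> [-9, 14, 17, 8, 34, 38]
Pass 2: Select minimum 8 at index 3, swap -> [-9, 8, 17, 14, 34, 38]
Pass 3: Select minimum 14 at index 3, swap -> [-9, 8, 14, 17, 34, 38]
Pass 4: Select minimum 17 at index 3, swap -> [-9, 8, 14, 17, 34, 38]


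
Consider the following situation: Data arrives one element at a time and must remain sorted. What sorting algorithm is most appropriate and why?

Best choice: Insertion sort
Reason: Insertion sort naturally handles online/streaming input by inserting each new element into sorted position


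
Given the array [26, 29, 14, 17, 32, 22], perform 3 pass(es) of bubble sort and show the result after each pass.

After pass 1: [26, 14, 17, 29, 22, 32] (3 swaps)
After pass 2: [14, 17, 26, 22, 29, 32] (3 swaps)
After pass 3: [14, 17, 22, 26, 29, 32] (1 swaps)
Total swaps: 7


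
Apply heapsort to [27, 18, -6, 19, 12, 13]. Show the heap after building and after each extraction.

Build heap: [27, 19, 13, 18, 12, -6]
Extract 27: [19, 18, 13, -6, 12, 27]
Extract 19: [18, 12, 13, -6, 19, 27]
Extract 18: [13, 12, -6, 18, 19, 27]
Extract 13: [12, -6, 13, 18, 19, 27]
Extract 12: [-6, 12, 13, 18, 19, 27]


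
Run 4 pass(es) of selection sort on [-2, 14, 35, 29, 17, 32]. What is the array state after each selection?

Pass 1: Select minimum -2 at index 0, swap -> [-2, 14, 35, 29, 17, 32]
Pass 2: Select minimum 14 at index 1, swap -> [-2, 14, 35, 29, 17, 32]
Pass 3: Select minimum 17 at index 4, swap -> [-2, 14, 17, 29, 35, 32]
Pass 4: Select minimum 29 at index 3, swap -> [-2, 14, 17, 29, 35, 32]


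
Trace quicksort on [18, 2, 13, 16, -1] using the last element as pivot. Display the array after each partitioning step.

Partition 1: pivot=-1 at index 0 -> [-1, 2, 13, 16, 18]
Partition 2: pivot=18 at index 4 -> [-1, 2, 13, 16, 18]
Partition 3: pivot=16 at index 3 -> [-1, 2, 13, 16, 18]
Partition 4: pivot=13 at index 2 -> [-1, 2, 13, 16, 18]


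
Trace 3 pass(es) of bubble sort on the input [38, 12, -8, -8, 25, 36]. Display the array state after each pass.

After pass 1: [12, -8, -8, 25, 36, 38] (5 swaps)
After pass 2: [-8, -8, 12, 25, 36, 38] (2 swaps)
After pass 3: [-8, -8, 12, 25, 36, 38] (0 swaps)
Total swaps: 7


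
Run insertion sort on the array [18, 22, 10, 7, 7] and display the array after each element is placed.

First element 18 is already 'sorted'
Insert 22: shifted 0 elements -> [18, 22, 10, 7, 7]
Insert 10: shifted 2 elements -> [10, 18, 22, 7, 7]
Insert 7: shifted 3 elements -> [7, 10, 18, 22, 7]
Insert 7: shifted 3 elements -> [7, 7, 10, 18, 22]


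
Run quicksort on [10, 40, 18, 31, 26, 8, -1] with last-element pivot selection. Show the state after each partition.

Partition 1: pivot=-1 at index 0 -> [-1, 40, 18, 31, 26, 8, 10]
Partition 2: pivot=10 at index 2 -> [-1, 8, 10, 31, 26, 40, 18]
Partition 3: pivot=18 at index 3 -> [-1, 8, 10, 18, 26, 40, 31]
Partition 4: pivot=31 at index 5 -> [-1, 8, 10, 18, 26, 31, 40]


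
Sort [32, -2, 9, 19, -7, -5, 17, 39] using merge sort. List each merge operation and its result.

Divide and conquer:
  Merge [32] + [-2] -> [-2, 32]
  Merge [9] + [19] -> [9, 19]
  Merge [-2, 32] + [9, 19] -> [-2, 9, 19, 32]
  Merge [-7] + [-5] -> [-7, -5]
  Merge [17] + [39] -> [17, 39]
  Merge [-7, -5] + [17, 39] -> [-7, -5, 17, 39]
  Merge [-2, 9, 19, 32] + [-7, -5, 17, 39] -> [-7, -5, -2, 9, 17, 19, 32, 39]


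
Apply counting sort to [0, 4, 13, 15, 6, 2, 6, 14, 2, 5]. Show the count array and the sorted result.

Count array: [1, 0, 2, 0, 1, 1, 2, 0, 0, 0, 0, 0, 0, 1, 1, 1]
(count[i] = number of elements equal to i)
Cumulative count: [1, 1, 3, 3, 4, 5, 7, 7, 7, 7, 7, 7, 7, 8, 9, 10]
Sorted: [0, 2, 2, 4, 5, 6, 6, 13, 14, 15]


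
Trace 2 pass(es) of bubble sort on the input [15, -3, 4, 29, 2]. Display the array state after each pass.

After pass 1: [-3, 4, 15, 2, 29] (3 swaps)
After pass 2: [-3, 4, 2, 15, 29] (1 swaps)
Total swaps: 4


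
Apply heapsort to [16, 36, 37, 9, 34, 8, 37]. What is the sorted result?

Build heap: [37, 36, 37, 9, 34, 8, 16]
Extract 37: [37, 36, 16, 9, 34, 8, 37]
Extract 37: [36, 34, 16, 9, 8, 37, 37]
Extract 36: [34, 9, 16, 8, 36, 37, 37]
Extract 34: [16, 9, 8, 34, 36, 37, 37]
Extract 16: [9, 8, 16, 34, 36, 37, 37]
Extract 9: [8, 9, 16, 34, 36, 37, 37]


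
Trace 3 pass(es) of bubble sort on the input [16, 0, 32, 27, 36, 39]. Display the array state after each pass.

After pass 1: [0, 16, 27, 32, 36, 39] (2 swaps)
After pass 2: [0, 16, 27, 32, 36, 39] (0 swaps)
After pass 3: [0, 16, 27, 32, 36, 39] (0 swaps)
Total swaps: 2


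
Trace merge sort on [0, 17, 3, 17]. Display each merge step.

Divide and conquer:
  Merge [0] + [17] -> [0, 17]
  Merge [3] + [17] -> [3, 17]
  Merge [0, 17] + [3, 17] -> [0, 3, 17, 17]


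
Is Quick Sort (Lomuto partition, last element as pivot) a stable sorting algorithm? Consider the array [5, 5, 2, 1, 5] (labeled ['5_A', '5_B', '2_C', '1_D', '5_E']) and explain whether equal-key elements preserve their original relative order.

Trace Quick Sort on the labeled array (the key is the number; the letter only tracks identity):
  Partition indices 0..4 around pivot 5_E -> [5_A, 5_B, 2_C, 1_D, 5_E]
  Partition indices 0..3 around pivot 1_D -> [1_D, 5_B, 2_C, 5_A, 5_E]
  Partition indices 1..3 around pivot 5_A -> [1_D, 5_B, 2_C, 5_A, 5_E]
  Partition indices 1..2 around pivot 2_C -> [1_D, 2_C, 5_B, 5_A, 5_E]
Final order: [1_D, 2_C, 5_B, 5_A, 5_E]
Equal keys:
  value 5: originally 5_A, 5_B, 5_E; after sorting 5_B, 5_A, 5_E -> order changed
Equal keys were reordered, so Quick Sort is not stable: partition swaps elements across long distances and can reorder equal keys. (One such input is enough; an unstable sort may happen to preserve order on other inputs, but it gives no guarantee.)
Answer: Not stable
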